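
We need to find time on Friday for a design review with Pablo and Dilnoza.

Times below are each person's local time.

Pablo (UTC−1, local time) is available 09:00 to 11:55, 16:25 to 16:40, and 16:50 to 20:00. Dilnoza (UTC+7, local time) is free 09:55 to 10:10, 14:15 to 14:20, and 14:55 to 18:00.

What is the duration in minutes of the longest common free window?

Pablo → UTC: 10:00–12:55, 17:25–17:40, 17:50–21:00.
Dilnoza → UTC: 02:55–03:10, 07:15–07:20, 07:55–11:00.
Pablo ∩ Dilnoza: 10:00–11:00.
Single common window of 60 minutes.

60 minutes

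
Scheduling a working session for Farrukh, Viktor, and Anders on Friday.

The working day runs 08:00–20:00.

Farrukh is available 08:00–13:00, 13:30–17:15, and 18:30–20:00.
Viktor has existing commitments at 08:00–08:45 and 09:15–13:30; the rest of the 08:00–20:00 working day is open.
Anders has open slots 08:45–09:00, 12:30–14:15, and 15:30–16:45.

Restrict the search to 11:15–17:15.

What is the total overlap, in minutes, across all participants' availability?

Viktor free within 08:00–20:00: 08:45–09:15, 13:30–20:00.
Farrukh ∩ Viktor: 08:45–09:15, 13:30–17:15, 18:30–20:00.
Farrukh ∩ Viktor ∩ Anders: 08:45–09:00, 13:30–14:15, 15:30–16:45.
Restricted to 11:15–17:15: 13:30–14:15, 15:30–16:45.
Total common minutes: 45 + 75 = 120.

120 minutes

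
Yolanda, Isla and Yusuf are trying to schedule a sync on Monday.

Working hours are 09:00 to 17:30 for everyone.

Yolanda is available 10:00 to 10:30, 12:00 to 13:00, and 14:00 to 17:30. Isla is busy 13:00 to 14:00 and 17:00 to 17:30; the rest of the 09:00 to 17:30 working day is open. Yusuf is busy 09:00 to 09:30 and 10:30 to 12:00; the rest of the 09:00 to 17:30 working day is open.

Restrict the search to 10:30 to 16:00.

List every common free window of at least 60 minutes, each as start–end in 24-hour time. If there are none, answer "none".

12:00–13:00, 14:00–16:00

Isla free within 09:00–17:30: 09:00–13:00, 14:00–17:00.
Yusuf free within 09:00–17:30: 09:30–10:30, 12:00–17:30.
Yolanda ∩ Isla: 10:00–10:30, 12:00–13:00, 14:00–17:00.
Yolanda ∩ Isla ∩ Yusuf: 10:00–10:30, 12:00–13:00, 14:00–17:00.
Restricted to 10:30–16:00: 12:00–13:00, 14:00–16:00.
Windows ≥ 60 min: 12:00–13:00, 14:00–16:00.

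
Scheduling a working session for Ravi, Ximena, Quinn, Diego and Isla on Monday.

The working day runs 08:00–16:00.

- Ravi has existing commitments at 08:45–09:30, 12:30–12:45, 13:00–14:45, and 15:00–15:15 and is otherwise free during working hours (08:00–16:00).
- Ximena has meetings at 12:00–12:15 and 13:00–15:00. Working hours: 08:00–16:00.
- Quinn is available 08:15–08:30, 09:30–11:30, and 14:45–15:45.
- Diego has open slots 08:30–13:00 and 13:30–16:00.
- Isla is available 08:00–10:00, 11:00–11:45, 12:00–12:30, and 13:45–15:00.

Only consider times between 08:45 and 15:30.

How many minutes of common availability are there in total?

Ravi free within 08:00–16:00: 08:00–08:45, 09:30–12:30, 12:45–13:00, 14:45–15:00, 15:15–16:00.
Ximena free within 08:00–16:00: 08:00–12:00, 12:15–13:00, 15:00–16:00.
Ravi ∩ Ximena: 08:00–08:45, 09:30–12:00, 12:15–12:30, 12:45–13:00, 15:15–16:00.
Ravi ∩ Ximena ∩ Quinn: 08:15–08:30, 09:30–11:30, 15:15–15:45.
Ravi ∩ Ximena ∩ Quinn ∩ Diego: 09:30–11:30, 15:15–15:45.
Ravi ∩ Ximena ∩ Quinn ∩ Diego ∩ Isla: 09:30–10:00, 11:00–11:30.
Restricted to 08:45–15:30: 09:30–10:00, 11:00–11:30.
Total common minutes: 30 + 30 = 60.

60 minutes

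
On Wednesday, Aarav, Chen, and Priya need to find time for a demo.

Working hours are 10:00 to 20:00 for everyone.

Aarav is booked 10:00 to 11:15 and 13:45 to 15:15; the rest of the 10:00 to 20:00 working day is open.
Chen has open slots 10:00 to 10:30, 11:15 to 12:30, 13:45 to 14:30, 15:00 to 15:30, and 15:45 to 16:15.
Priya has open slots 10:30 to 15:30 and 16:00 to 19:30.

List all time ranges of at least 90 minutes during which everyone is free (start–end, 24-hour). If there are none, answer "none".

none

Aarav free within 10:00–20:00: 11:15–13:45, 15:15–20:00.
Aarav ∩ Chen: 11:15–12:30, 15:15–15:30, 15:45–16:15.
Aarav ∩ Chen ∩ Priya: 11:15–12:30, 15:15–15:30, 16:00–16:15.
Windows ≥ 90 min: (none).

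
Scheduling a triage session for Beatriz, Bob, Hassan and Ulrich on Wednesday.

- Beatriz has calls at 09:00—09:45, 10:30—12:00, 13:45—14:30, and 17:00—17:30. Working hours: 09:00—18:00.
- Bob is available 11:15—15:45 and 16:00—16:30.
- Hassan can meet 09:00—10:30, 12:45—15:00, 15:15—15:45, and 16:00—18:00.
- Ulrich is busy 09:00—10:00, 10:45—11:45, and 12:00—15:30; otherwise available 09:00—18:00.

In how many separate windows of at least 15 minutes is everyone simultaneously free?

2

Beatriz free within 09:00–18:00: 09:45–10:30, 12:00–13:45, 14:30–17:00, 17:30–18:00.
Ulrich free within 09:00–18:00: 10:00–10:45, 11:45–12:00, 15:30–18:00.
Beatriz ∩ Bob: 12:00–13:45, 14:30–15:45, 16:00–16:30.
Beatriz ∩ Bob ∩ Hassan: 12:45–13:45, 14:30–15:00, 15:15–15:45, 16:00–16:30.
Beatriz ∩ Bob ∩ Hassan ∩ Ulrich: 15:30–15:45, 16:00–16:30.
Windows ≥ 15 min: 15:30–15:45, 16:00–16:30.
That's 2 windows.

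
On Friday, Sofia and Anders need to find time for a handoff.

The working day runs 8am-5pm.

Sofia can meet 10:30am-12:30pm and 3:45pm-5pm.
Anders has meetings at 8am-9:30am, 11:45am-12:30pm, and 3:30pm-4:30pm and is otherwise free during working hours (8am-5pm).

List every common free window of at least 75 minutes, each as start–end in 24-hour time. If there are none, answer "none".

Anders free within 08:00–17:00: 09:30–11:45, 12:30–15:30, 16:30–17:00.
Sofia ∩ Anders: 10:30–11:45, 16:30–17:00.
Windows ≥ 75 min: 10:30–11:45.

10:30–11:45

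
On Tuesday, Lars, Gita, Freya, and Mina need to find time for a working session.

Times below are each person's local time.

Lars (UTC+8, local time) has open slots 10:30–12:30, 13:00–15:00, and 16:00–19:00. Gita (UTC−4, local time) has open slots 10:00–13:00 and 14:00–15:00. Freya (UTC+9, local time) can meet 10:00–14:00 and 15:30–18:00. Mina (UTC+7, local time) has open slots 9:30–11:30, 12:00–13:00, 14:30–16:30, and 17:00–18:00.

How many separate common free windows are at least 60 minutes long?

Lars → UTC: 02:30–04:30, 05:00–07:00, 08:00–11:00.
Gita → UTC: 14:00–17:00, 18:00–19:00.
Freya → UTC: 01:00–05:00, 06:30–09:00.
Mina → UTC: 02:30–04:30, 05:00–06:00, 07:30–09:30, 10:00–11:00.
Lars ∩ Gita: (none).
Lars ∩ Gita ∩ Freya: (none).
Lars ∩ Gita ∩ Freya ∩ Mina: (none).
Windows ≥ 60 min: (none).
That's 0 windows.

0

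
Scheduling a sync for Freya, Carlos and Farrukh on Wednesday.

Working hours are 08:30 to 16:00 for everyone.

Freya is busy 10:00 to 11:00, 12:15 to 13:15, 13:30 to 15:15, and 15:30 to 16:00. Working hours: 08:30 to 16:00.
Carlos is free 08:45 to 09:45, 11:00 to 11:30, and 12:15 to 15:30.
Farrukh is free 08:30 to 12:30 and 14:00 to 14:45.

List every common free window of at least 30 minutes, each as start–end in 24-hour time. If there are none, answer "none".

Freya free within 08:30–16:00: 08:30–10:00, 11:00–12:15, 13:15–13:30, 15:15–15:30.
Freya ∩ Carlos: 08:45–09:45, 11:00–11:30, 13:15–13:30, 15:15–15:30.
Freya ∩ Carlos ∩ Farrukh: 08:45–09:45, 11:00–11:30.
Windows ≥ 30 min: 08:45–09:45, 11:00–11:30.

08:45–09:45, 11:00–11:30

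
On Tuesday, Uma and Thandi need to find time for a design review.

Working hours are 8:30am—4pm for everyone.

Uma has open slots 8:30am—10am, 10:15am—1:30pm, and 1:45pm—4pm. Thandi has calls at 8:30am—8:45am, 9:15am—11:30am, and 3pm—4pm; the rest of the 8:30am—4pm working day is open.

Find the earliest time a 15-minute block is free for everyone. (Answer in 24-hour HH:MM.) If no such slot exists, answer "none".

08:45

Thandi free within 08:30–16:00: 08:45–09:15, 11:30–15:00.
Uma ∩ Thandi: 08:45–09:15, 11:30–13:30, 13:45–15:00.
Windows ≥ 15 min: 08:45–09:15, 11:30–13:30, 13:45–15:00.
Earliest such window starts at 08:45.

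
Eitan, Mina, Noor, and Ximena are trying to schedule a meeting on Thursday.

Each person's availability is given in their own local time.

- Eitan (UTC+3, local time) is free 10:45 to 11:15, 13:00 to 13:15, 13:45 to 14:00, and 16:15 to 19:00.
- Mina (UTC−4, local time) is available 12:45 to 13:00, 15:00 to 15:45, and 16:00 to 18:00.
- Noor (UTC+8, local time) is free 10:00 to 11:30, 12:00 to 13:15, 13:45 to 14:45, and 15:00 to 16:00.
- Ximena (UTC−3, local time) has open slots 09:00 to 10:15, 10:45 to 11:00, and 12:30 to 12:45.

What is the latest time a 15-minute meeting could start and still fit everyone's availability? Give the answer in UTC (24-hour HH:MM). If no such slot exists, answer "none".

none

Eitan → UTC: 07:45–08:15, 10:00–10:15, 10:45–11:00, 13:15–16:00.
Mina → UTC: 16:45–17:00, 19:00–19:45, 20:00–22:00.
Noor → UTC: 02:00–03:30, 04:00–05:15, 05:45–06:45, 07:00–08:00.
Ximena → UTC: 12:00–13:15, 13:45–14:00, 15:30–15:45.
Eitan ∩ Mina: (none).
Eitan ∩ Mina ∩ Noor: (none).
Eitan ∩ Mina ∩ Noor ∩ Ximena: (none).
Windows ≥ 15 min: (none).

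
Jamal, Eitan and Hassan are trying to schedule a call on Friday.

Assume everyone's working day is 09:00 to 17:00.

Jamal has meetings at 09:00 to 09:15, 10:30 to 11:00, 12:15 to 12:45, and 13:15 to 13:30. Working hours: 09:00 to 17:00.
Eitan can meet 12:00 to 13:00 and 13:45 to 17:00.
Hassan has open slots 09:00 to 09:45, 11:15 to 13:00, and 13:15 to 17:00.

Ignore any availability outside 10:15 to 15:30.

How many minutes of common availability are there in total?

Jamal free within 09:00–17:00: 09:15–10:30, 11:00–12:15, 12:45–13:15, 13:30–17:00.
Jamal ∩ Eitan: 12:00–12:15, 12:45–13:00, 13:45–17:00.
Jamal ∩ Eitan ∩ Hassan: 12:00–12:15, 12:45–13:00, 13:45–17:00.
Restricted to 10:15–15:30: 12:00–12:15, 12:45–13:00, 13:45–15:30.
Total common minutes: 15 + 15 + 105 = 135.

135 minutes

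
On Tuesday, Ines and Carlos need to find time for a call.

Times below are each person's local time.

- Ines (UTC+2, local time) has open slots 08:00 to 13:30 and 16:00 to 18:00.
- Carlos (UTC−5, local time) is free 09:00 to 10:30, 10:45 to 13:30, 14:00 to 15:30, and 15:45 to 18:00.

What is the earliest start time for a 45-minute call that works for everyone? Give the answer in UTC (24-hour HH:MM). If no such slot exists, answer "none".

14:00

Ines → UTC: 06:00–11:30, 14:00–16:00.
Carlos → UTC: 14:00–15:30, 15:45–18:30, 19:00–20:30, 20:45–23:00.
Ines ∩ Carlos: 14:00–15:30, 15:45–16:00.
Windows ≥ 45 min: 14:00–15:30.
Earliest such window starts at 14:00.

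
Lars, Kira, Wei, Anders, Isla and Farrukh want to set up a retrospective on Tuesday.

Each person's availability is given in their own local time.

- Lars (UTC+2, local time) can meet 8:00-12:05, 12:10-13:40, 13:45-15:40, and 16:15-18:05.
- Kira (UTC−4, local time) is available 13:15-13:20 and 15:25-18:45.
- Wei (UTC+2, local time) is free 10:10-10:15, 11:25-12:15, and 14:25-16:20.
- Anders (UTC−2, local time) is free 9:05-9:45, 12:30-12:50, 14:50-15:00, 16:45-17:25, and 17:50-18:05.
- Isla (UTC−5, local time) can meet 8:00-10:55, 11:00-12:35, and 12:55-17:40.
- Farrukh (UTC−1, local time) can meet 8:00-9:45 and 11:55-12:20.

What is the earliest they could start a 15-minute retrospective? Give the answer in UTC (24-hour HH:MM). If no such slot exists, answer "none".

none

Lars → UTC: 06:00–10:05, 10:10–11:40, 11:45–13:40, 14:15–16:05.
Kira → UTC: 17:15–17:20, 19:25–22:45.
Wei → UTC: 08:10–08:15, 09:25–10:15, 12:25–14:20.
Anders → UTC: 11:05–11:45, 14:30–14:50, 16:50–17:00, 18:45–19:25, 19:50–20:05.
Isla → UTC: 13:00–15:55, 16:00–17:35, 17:55–22:40.
Farrukh → UTC: 09:00–10:45, 12:55–13:20.
Lars ∩ Kira: (none).
Lars ∩ Kira ∩ Wei: (none).
Lars ∩ Kira ∩ Wei ∩ Anders: (none).
Lars ∩ Kira ∩ Wei ∩ Anders ∩ Isla: (none).
Lars ∩ Kira ∩ Wei ∩ Anders ∩ Isla ∩ Farrukh: (none).
Windows ≥ 15 min: (none).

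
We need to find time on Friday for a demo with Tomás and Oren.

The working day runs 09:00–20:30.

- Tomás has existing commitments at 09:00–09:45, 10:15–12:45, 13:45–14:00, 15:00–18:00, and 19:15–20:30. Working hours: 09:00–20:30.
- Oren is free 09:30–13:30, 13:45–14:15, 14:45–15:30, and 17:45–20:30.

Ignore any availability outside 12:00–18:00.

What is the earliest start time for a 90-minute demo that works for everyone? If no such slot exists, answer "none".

none

Tomás free within 09:00–20:30: 09:45–10:15, 12:45–13:45, 14:00–15:00, 18:00–19:15.
Tomás ∩ Oren: 09:45–10:15, 12:45–13:30, 14:00–14:15, 14:45–15:00, 18:00–19:15.
Restricted to 12:00–18:00: 12:45–13:30, 14:00–14:15, 14:45–15:00.
Windows ≥ 90 min: (none).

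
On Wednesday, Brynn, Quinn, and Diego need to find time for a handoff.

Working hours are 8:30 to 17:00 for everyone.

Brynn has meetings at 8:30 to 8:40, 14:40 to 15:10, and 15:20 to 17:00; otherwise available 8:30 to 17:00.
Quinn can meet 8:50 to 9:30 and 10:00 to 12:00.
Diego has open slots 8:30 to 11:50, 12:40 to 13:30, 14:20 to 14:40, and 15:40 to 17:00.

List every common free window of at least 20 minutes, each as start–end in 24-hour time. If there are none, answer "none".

Brynn free within 08:30–17:00: 08:40–14:40, 15:10–15:20.
Brynn ∩ Quinn: 08:50–09:30, 10:00–12:00.
Brynn ∩ Quinn ∩ Diego: 08:50–09:30, 10:00–11:50.
Windows ≥ 20 min: 08:50–09:30, 10:00–11:50.

08:50–09:30, 10:00–11:50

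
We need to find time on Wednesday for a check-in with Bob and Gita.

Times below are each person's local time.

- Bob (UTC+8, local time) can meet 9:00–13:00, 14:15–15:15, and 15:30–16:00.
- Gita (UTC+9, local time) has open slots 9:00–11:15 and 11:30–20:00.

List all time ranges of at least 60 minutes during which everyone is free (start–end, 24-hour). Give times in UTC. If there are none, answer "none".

01:00–02:15, 02:30–05:00, 06:15–07:15

Bob → UTC: 01:00–05:00, 06:15–07:15, 07:30–08:00.
Gita → UTC: 00:00–02:15, 02:30–11:00.
Bob ∩ Gita: 01:00–02:15, 02:30–05:00, 06:15–07:15, 07:30–08:00.
Windows ≥ 60 min: 01:00–02:15, 02:30–05:00, 06:15–07:15.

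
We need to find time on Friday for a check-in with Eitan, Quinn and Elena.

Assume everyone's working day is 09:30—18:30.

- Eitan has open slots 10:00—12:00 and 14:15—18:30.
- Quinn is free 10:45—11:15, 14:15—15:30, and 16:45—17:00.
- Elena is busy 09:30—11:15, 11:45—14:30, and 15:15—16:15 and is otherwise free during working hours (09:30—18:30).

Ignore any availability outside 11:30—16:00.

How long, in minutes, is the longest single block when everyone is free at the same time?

45 minutes

Elena free within 09:30–18:30: 11:15–11:45, 14:30–15:15, 16:15–18:30.
Eitan ∩ Quinn: 10:45–11:15, 14:15–15:30, 16:45–17:00.
Eitan ∩ Quinn ∩ Elena: 14:30–15:15, 16:45–17:00.
Restricted to 11:30–16:00: 14:30–15:15.
Single common window of 45 minutes.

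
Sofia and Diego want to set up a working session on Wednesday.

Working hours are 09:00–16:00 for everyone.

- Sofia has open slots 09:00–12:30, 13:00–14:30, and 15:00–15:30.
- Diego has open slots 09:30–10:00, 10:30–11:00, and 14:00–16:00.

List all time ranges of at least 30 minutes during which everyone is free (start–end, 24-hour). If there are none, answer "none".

09:30–10:00, 10:30–11:00, 14:00–14:30, 15:00–15:30

Sofia ∩ Diego: 09:30–10:00, 10:30–11:00, 14:00–14:30, 15:00–15:30.
Windows ≥ 30 min: 09:30–10:00, 10:30–11:00, 14:00–14:30, 15:00–15:30.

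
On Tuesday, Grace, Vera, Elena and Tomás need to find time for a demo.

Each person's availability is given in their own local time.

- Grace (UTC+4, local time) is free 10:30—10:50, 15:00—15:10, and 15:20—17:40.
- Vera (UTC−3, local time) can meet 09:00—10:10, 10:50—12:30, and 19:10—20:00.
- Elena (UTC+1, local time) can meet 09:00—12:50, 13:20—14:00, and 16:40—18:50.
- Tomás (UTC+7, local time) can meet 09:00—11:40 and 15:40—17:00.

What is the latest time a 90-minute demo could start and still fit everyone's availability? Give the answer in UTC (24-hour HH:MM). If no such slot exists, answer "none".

none

Grace → UTC: 06:30–06:50, 11:00–11:10, 11:20–13:40.
Vera → UTC: 12:00–13:10, 13:50–15:30, 22:10–23:00.
Elena → UTC: 08:00–11:50, 12:20–13:00, 15:40–17:50.
Tomás → UTC: 02:00–04:40, 08:40–10:00.
Grace ∩ Vera: 12:00–13:10.
Grace ∩ Vera ∩ Elena: 12:20–13:00.
Grace ∩ Vera ∩ Elena ∩ Tomás: (none).
Windows ≥ 90 min: (none).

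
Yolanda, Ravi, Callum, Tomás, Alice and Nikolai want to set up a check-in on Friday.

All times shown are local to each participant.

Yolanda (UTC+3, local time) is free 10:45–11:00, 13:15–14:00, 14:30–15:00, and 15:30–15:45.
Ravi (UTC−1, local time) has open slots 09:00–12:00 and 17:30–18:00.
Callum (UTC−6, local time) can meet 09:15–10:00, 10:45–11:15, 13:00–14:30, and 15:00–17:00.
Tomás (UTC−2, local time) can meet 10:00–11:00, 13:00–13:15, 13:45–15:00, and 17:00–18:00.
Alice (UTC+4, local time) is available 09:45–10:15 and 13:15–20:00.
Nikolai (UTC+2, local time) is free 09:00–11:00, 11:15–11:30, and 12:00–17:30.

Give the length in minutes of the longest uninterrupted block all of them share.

0 minutes

Yolanda → UTC: 07:45–08:00, 10:15–11:00, 11:30–12:00, 12:30–12:45.
Ravi → UTC: 10:00–13:00, 18:30–19:00.
Callum → UTC: 15:15–16:00, 16:45–17:15, 19:00–20:30, 21:00–23:00.
Tomás → UTC: 12:00–13:00, 15:00–15:15, 15:45–17:00, 19:00–20:00.
Alice → UTC: 05:45–06:15, 09:15–16:00.
Nikolai → UTC: 07:00–09:00, 09:15–09:30, 10:00–15:30.
Yolanda ∩ Ravi: 10:15–11:00, 11:30–12:00, 12:30–12:45.
Yolanda ∩ Ravi ∩ Callum: (none).
Yolanda ∩ Ravi ∩ Callum ∩ Tomás: (none).
Yolanda ∩ Ravi ∩ Callum ∩ Tomás ∩ Alice: (none).
Yolanda ∩ Ravi ∩ Callum ∩ Tomás ∩ Alice ∩ Nikolai: (none).
No common window.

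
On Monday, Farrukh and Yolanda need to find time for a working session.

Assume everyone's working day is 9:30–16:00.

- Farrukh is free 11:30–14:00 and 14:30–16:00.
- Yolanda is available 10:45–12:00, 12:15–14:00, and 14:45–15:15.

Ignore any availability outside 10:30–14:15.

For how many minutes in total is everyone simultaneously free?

Farrukh ∩ Yolanda: 11:30–12:00, 12:15–14:00, 14:45–15:15.
Restricted to 10:30–14:15: 11:30–12:00, 12:15–14:00.
Total common minutes: 30 + 105 = 135.

135 minutes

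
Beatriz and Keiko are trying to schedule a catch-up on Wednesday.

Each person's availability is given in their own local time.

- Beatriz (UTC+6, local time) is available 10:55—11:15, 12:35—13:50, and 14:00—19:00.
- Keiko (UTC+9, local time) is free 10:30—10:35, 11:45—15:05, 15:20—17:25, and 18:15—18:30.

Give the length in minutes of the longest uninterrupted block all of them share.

Beatriz → UTC: 04:55–05:15, 06:35–07:50, 08:00–13:00.
Keiko → UTC: 01:30–01:35, 02:45–06:05, 06:20–08:25, 09:15–09:30.
Beatriz ∩ Keiko: 04:55–05:15, 06:35–07:50, 08:00–08:25, 09:15–09:30.
Common window lengths: 20, 75, 25, 15 min; longest is 75.

75 minutes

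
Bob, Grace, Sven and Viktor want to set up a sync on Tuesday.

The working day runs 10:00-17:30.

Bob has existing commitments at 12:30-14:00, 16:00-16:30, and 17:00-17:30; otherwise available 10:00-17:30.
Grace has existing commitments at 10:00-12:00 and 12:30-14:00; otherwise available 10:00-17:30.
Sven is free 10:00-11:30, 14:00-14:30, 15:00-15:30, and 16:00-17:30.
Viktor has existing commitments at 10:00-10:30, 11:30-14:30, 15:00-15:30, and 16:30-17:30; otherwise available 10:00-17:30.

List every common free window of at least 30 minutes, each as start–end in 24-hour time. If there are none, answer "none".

Bob free within 10:00–17:30: 10:00–12:30, 14:00–16:00, 16:30–17:00.
Grace free within 10:00–17:30: 12:00–12:30, 14:00–17:30.
Viktor free within 10:00–17:30: 10:30–11:30, 14:30–15:00, 15:30–16:30.
Bob ∩ Grace: 12:00–12:30, 14:00–16:00, 16:30–17:00.
Bob ∩ Grace ∩ Sven: 14:00–14:30, 15:00–15:30, 16:30–17:00.
Bob ∩ Grace ∩ Sven ∩ Viktor: (none).
Windows ≥ 30 min: (none).

none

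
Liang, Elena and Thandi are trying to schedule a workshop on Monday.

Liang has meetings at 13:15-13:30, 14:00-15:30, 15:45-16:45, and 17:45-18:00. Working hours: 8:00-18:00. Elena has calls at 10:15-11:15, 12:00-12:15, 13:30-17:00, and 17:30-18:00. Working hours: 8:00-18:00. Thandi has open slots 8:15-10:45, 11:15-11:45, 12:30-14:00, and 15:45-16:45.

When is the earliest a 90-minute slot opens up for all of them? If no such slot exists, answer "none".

08:15

Liang free within 08:00–18:00: 08:00–13:15, 13:30–14:00, 15:30–15:45, 16:45–17:45.
Elena free within 08:00–18:00: 08:00–10:15, 11:15–12:00, 12:15–13:30, 17:00–17:30.
Liang ∩ Elena: 08:00–10:15, 11:15–12:00, 12:15–13:15, 17:00–17:30.
Liang ∩ Elena ∩ Thandi: 08:15–10:15, 11:15–11:45, 12:30–13:15.
Windows ≥ 90 min: 08:15–10:15.
Earliest such window starts at 08:15.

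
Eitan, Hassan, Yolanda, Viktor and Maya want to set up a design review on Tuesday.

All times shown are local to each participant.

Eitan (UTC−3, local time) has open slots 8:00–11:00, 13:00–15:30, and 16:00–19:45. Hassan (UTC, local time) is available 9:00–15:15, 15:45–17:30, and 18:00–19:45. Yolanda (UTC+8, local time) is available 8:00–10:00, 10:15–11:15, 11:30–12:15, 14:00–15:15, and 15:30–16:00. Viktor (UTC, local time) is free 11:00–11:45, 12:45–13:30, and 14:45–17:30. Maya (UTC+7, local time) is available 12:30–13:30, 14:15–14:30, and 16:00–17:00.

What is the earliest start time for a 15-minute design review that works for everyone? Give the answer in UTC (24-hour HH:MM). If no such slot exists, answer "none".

none

Eitan → UTC: 11:00–14:00, 16:00–18:30, 19:00–22:45.
Hassan → UTC: 09:00–15:15, 15:45–17:30, 18:00–19:45.
Yolanda → UTC: 00:00–02:00, 02:15–03:15, 03:30–04:15, 06:00–07:15, 07:30–08:00.
Viktor → UTC: 11:00–11:45, 12:45–13:30, 14:45–17:30.
Maya → UTC: 05:30–06:30, 07:15–07:30, 09:00–10:00.
Eitan ∩ Hassan: 11:00–14:00, 16:00–17:30, 18:00–18:30, 19:00–19:45.
Eitan ∩ Hassan ∩ Yolanda: (none).
Eitan ∩ Hassan ∩ Yolanda ∩ Viktor: (none).
Eitan ∩ Hassan ∩ Yolanda ∩ Viktor ∩ Maya: (none).
Windows ≥ 15 min: (none).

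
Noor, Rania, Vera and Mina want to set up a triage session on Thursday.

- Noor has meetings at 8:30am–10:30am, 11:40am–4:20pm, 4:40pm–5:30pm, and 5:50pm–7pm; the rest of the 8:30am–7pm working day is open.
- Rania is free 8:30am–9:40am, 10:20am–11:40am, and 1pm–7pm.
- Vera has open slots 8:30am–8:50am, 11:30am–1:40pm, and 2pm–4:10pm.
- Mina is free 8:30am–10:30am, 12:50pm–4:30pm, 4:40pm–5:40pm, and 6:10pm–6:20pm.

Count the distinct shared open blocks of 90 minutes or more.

0

Noor free within 08:30–19:00: 10:30–11:40, 16:20–16:40, 17:30–17:50.
Noor ∩ Rania: 10:30–11:40, 16:20–16:40, 17:30–17:50.
Noor ∩ Rania ∩ Vera: 11:30–11:40.
Noor ∩ Rania ∩ Vera ∩ Mina: (none).
Windows ≥ 90 min: (none).
That's 0 windows.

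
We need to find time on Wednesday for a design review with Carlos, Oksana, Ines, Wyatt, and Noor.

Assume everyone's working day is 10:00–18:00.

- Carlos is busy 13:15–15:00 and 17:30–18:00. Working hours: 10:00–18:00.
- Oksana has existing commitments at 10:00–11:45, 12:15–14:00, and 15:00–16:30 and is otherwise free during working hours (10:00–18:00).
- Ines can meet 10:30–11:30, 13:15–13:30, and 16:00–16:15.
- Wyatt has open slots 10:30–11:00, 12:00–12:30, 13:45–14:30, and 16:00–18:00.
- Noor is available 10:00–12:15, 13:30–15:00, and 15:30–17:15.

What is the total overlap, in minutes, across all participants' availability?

0 minutes

Carlos free within 10:00–18:00: 10:00–13:15, 15:00–17:30.
Oksana free within 10:00–18:00: 11:45–12:15, 14:00–15:00, 16:30–18:00.
Carlos ∩ Oksana: 11:45–12:15, 16:30–17:30.
Carlos ∩ Oksana ∩ Ines: (none).
Carlos ∩ Oksana ∩ Ines ∩ Wyatt: (none).
Carlos ∩ Oksana ∩ Ines ∩ Wyatt ∩ Noor: (none).
Total common minutes: 0.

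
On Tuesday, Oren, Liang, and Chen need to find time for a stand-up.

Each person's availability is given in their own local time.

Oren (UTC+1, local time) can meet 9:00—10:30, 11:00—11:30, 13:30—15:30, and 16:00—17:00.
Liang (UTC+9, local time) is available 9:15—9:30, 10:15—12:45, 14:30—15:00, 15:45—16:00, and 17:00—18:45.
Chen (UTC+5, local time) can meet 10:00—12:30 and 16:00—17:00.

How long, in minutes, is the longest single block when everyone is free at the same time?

0 minutes

Oren → UTC: 08:00–09:30, 10:00–10:30, 12:30–14:30, 15:00–16:00.
Liang → UTC: 00:15–00:30, 01:15–03:45, 05:30–06:00, 06:45–07:00, 08:00–09:45.
Chen → UTC: 05:00–07:30, 11:00–12:00.
Oren ∩ Liang: 08:00–09:30.
Oren ∩ Liang ∩ Chen: (none).
No common window.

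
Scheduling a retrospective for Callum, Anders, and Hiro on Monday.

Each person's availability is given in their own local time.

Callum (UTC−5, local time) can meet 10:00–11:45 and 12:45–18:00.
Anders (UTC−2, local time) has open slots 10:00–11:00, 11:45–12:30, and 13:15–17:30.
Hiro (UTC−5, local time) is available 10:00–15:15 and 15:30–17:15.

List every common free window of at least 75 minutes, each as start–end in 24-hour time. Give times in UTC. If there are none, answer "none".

Callum → UTC: 15:00–16:45, 17:45–23:00.
Anders → UTC: 12:00–13:00, 13:45–14:30, 15:15–19:30.
Hiro → UTC: 15:00–20:15, 20:30–22:15.
Callum ∩ Anders: 15:15–16:45, 17:45–19:30.
Callum ∩ Anders ∩ Hiro: 15:15–16:45, 17:45–19:30.
Windows ≥ 75 min: 15:15–16:45, 17:45–19:30.

15:15–16:45, 17:45–19:30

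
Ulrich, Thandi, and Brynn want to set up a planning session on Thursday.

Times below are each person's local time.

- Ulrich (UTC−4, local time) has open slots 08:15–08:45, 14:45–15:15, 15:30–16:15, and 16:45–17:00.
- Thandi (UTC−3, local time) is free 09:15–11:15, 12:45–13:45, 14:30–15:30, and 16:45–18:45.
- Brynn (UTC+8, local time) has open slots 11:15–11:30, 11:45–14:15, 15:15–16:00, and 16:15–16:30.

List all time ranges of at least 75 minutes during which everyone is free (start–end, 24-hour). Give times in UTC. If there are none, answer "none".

Ulrich → UTC: 12:15–12:45, 18:45–19:15, 19:30–20:15, 20:45–21:00.
Thandi → UTC: 12:15–14:15, 15:45–16:45, 17:30–18:30, 19:45–21:45.
Brynn → UTC: 03:15–03:30, 03:45–06:15, 07:15–08:00, 08:15–08:30.
Ulrich ∩ Thandi: 12:15–12:45, 19:45–20:15, 20:45–21:00.
Ulrich ∩ Thandi ∩ Brynn: (none).
Windows ≥ 75 min: (none).

none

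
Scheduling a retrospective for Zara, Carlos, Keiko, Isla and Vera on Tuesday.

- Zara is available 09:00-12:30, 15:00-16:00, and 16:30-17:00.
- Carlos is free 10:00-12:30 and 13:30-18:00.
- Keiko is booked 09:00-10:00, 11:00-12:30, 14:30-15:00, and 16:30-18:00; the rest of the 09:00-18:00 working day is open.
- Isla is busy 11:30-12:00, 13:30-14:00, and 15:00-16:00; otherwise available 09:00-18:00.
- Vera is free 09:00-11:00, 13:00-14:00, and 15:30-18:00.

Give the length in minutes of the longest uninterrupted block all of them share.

60 minutes

Keiko free within 09:00–18:00: 10:00–11:00, 12:30–14:30, 15:00–16:30.
Isla free within 09:00–18:00: 09:00–11:30, 12:00–13:30, 14:00–15:00, 16:00–18:00.
Zara ∩ Carlos: 10:00–12:30, 15:00–16:00, 16:30–17:00.
Zara ∩ Carlos ∩ Keiko: 10:00–11:00, 15:00–16:00.
Zara ∩ Carlos ∩ Keiko ∩ Isla: 10:00–11:00.
Zara ∩ Carlos ∩ Keiko ∩ Isla ∩ Vera: 10:00–11:00.
Single common window of 60 minutes.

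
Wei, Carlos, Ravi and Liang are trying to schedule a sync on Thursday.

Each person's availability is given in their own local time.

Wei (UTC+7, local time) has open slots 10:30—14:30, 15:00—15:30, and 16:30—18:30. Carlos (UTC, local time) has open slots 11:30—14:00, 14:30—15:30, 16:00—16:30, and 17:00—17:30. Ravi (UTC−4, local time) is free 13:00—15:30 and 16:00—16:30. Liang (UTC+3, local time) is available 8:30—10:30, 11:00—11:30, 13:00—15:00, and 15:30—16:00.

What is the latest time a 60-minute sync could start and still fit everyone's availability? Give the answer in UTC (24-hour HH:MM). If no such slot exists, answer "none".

none

Wei → UTC: 03:30–07:30, 08:00–08:30, 09:30–11:30.
Carlos → UTC: 11:30–14:00, 14:30–15:30, 16:00–16:30, 17:00–17:30.
Ravi → UTC: 17:00–19:30, 20:00–20:30.
Liang → UTC: 05:30–07:30, 08:00–08:30, 10:00–12:00, 12:30–13:00.
Wei ∩ Carlos: (none).
Wei ∩ Carlos ∩ Ravi: (none).
Wei ∩ Carlos ∩ Ravi ∩ Liang: (none).
Windows ≥ 60 min: (none).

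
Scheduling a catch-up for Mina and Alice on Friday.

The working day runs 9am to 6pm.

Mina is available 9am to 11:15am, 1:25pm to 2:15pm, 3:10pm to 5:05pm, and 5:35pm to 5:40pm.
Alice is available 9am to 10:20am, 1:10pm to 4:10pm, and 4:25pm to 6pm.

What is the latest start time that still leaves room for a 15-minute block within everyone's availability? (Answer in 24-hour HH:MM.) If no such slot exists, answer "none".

16:50

Mina ∩ Alice: 09:00–10:20, 13:25–14:15, 15:10–16:10, 16:25–17:05, 17:35–17:40.
Windows ≥ 15 min: 09:00–10:20, 13:25–14:15, 15:10–16:10, 16:25–17:05.
Latest start in the last window 16:25–17:05 is 17:05 − 15 min = 16:50.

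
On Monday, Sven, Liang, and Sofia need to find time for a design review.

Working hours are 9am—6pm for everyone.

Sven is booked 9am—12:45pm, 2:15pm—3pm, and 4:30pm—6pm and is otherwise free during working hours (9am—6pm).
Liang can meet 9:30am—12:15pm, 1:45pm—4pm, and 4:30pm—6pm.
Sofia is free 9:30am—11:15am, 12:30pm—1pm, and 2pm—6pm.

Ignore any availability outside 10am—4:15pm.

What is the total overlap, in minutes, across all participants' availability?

Sven free within 09:00–18:00: 12:45–14:15, 15:00–16:30.
Sven ∩ Liang: 13:45–14:15, 15:00–16:00.
Sven ∩ Liang ∩ Sofia: 14:00–14:15, 15:00–16:00.
Restricted to 10:00–16:15: 14:00–14:15, 15:00–16:00.
Total common minutes: 15 + 60 = 75.

75 minutes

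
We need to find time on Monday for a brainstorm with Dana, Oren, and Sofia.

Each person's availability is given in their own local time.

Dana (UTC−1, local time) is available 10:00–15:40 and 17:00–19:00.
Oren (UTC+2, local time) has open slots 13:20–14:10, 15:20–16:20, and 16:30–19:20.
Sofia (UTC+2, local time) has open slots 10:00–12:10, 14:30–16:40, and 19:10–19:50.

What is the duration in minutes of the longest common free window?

60 minutes

Dana → UTC: 11:00–16:40, 18:00–20:00.
Oren → UTC: 11:20–12:10, 13:20–14:20, 14:30–17:20.
Sofia → UTC: 08:00–10:10, 12:30–14:40, 17:10–17:50.
Dana ∩ Oren: 11:20–12:10, 13:20–14:20, 14:30–16:40.
Dana ∩ Oren ∩ Sofia: 13:20–14:20, 14:30–14:40.
Common window lengths: 60, 10 min; longest is 60.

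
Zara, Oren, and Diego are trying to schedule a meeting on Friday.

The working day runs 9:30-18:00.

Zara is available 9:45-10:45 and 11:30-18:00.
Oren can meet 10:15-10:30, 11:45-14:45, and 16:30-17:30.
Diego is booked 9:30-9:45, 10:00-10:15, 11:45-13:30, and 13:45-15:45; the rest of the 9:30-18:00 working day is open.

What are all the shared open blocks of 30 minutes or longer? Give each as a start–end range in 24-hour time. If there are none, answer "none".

Diego free within 09:30–18:00: 09:45–10:00, 10:15–11:45, 13:30–13:45, 15:45–18:00.
Zara ∩ Oren: 10:15–10:30, 11:45–14:45, 16:30–17:30.
Zara ∩ Oren ∩ Diego: 10:15–10:30, 13:30–13:45, 16:30–17:30.
Windows ≥ 30 min: 16:30–17:30.

16:30–17:30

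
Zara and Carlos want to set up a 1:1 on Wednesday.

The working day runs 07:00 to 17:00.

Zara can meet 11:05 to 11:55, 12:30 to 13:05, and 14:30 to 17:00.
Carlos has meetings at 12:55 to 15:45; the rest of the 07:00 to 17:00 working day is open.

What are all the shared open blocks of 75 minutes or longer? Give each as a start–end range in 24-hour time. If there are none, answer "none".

Carlos free within 07:00–17:00: 07:00–12:55, 15:45–17:00.
Zara ∩ Carlos: 11:05–11:55, 12:30–12:55, 15:45–17:00.
Windows ≥ 75 min: 15:45–17:00.

15:45–17:00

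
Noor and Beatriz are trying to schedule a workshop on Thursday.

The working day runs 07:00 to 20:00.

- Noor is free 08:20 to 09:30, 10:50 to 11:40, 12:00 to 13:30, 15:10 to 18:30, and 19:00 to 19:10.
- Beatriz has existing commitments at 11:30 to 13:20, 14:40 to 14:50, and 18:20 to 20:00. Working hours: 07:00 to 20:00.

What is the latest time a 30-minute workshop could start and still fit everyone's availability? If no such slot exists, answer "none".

17:50

Beatriz free within 07:00–20:00: 07:00–11:30, 13:20–14:40, 14:50–18:20.
Noor ∩ Beatriz: 08:20–09:30, 10:50–11:30, 13:20–13:30, 15:10–18:20.
Windows ≥ 30 min: 08:20–09:30, 10:50–11:30, 15:10–18:20.
Latest start in the last window 15:10–18:20 is 18:20 − 30 min = 17:50.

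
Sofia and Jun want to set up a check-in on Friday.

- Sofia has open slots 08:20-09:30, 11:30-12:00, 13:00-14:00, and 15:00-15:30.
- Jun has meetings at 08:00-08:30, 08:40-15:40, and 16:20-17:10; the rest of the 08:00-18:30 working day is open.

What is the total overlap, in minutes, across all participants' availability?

Jun free within 08:00–18:30: 08:30–08:40, 15:40–16:20, 17:10–18:30.
Sofia ∩ Jun: 08:30–08:40.
Total common minutes: 10.

10 minutes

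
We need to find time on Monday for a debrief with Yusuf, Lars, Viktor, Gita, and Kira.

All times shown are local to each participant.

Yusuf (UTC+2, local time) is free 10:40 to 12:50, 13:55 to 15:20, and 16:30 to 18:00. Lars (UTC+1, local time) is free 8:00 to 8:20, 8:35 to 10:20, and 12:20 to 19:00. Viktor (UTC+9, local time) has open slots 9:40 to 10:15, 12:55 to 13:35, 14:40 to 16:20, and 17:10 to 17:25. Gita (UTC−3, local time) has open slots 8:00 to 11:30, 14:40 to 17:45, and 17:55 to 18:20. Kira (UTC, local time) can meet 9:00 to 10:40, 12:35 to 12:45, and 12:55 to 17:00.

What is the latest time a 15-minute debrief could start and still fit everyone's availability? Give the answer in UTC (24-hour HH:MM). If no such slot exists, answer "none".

none

Yusuf → UTC: 08:40–10:50, 11:55–13:20, 14:30–16:00.
Lars → UTC: 07:00–07:20, 07:35–09:20, 11:20–18:00.
Viktor → UTC: 00:40–01:15, 03:55–04:35, 05:40–07:20, 08:10–08:25.
Gita → UTC: 11:00–14:30, 17:40–20:45, 20:55–21:20.
Kira → UTC: 09:00–10:40, 12:35–12:45, 12:55–17:00.
Yusuf ∩ Lars: 08:40–09:20, 11:55–13:20, 14:30–16:00.
Yusuf ∩ Lars ∩ Viktor: (none).
Yusuf ∩ Lars ∩ Viktor ∩ Gita: (none).
Yusuf ∩ Lars ∩ Viktor ∩ Gita ∩ Kira: (none).
Windows ≥ 15 min: (none).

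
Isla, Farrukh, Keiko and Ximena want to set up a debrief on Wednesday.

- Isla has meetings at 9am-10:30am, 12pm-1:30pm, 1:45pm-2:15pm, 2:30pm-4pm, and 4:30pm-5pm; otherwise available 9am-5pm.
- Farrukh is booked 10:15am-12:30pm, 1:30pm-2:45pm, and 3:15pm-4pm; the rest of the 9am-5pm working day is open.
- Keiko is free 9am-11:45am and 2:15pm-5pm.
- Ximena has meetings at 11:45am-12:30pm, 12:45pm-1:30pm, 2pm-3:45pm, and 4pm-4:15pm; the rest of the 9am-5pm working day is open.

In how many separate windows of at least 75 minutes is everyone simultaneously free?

0

Isla free within 09:00–17:00: 10:30–12:00, 13:30–13:45, 14:15–14:30, 16:00–16:30.
Farrukh free within 09:00–17:00: 09:00–10:15, 12:30–13:30, 14:45–15:15, 16:00–17:00.
Ximena free within 09:00–17:00: 09:00–11:45, 12:30–12:45, 13:30–14:00, 15:45–16:00, 16:15–17:00.
Isla ∩ Farrukh: 16:00–16:30.
Isla ∩ Farrukh ∩ Keiko: 16:00–16:30.
Isla ∩ Farrukh ∩ Keiko ∩ Ximena: 16:15–16:30.
Windows ≥ 75 min: (none).
That's 0 windows.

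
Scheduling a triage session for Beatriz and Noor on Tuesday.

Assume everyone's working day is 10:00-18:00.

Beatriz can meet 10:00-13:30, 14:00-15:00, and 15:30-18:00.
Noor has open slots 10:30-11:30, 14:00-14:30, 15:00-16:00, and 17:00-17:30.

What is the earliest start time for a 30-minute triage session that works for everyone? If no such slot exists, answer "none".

10:30

Beatriz ∩ Noor: 10:30–11:30, 14:00–14:30, 15:30–16:00, 17:00–17:30.
Windows ≥ 30 min: 10:30–11:30, 14:00–14:30, 15:30–16:00, 17:00–17:30.
Earliest such window starts at 10:30.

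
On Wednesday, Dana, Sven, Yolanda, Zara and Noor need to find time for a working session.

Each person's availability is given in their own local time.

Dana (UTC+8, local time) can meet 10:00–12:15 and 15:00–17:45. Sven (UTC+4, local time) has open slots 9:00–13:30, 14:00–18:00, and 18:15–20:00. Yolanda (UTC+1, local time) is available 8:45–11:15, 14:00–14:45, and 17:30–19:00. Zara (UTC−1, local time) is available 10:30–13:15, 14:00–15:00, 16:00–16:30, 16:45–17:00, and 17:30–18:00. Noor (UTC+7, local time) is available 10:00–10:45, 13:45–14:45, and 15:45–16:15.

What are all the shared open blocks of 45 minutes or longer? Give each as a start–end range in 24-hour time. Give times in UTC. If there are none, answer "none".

Dana → UTC: 02:00–04:15, 07:00–09:45.
Sven → UTC: 05:00–09:30, 10:00–14:00, 14:15–16:00.
Yolanda → UTC: 07:45–10:15, 13:00–13:45, 16:30–18:00.
Zara → UTC: 11:30–14:15, 15:00–16:00, 17:00–17:30, 17:45–18:00, 18:30–19:00.
Noor → UTC: 03:00–03:45, 06:45–07:45, 08:45–09:15.
Dana ∩ Sven: 07:00–09:30.
Dana ∩ Sven ∩ Yolanda: 07:45–09:30.
Dana ∩ Sven ∩ Yolanda ∩ Zara: (none).
Dana ∩ Sven ∩ Yolanda ∩ Zara ∩ Noor: (none).
Windows ≥ 45 min: (none).

none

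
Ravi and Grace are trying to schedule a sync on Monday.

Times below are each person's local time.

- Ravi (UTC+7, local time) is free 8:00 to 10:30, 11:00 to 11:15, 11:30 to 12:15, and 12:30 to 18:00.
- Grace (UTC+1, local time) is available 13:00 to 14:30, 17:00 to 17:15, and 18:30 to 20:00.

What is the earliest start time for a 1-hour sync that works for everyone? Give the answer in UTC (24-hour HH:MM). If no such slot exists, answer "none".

none

Ravi → UTC: 01:00–03:30, 04:00–04:15, 04:30–05:15, 05:30–11:00.
Grace → UTC: 12:00–13:30, 16:00–16:15, 17:30–19:00.
Ravi ∩ Grace: (none).
Windows ≥ 60 min: (none).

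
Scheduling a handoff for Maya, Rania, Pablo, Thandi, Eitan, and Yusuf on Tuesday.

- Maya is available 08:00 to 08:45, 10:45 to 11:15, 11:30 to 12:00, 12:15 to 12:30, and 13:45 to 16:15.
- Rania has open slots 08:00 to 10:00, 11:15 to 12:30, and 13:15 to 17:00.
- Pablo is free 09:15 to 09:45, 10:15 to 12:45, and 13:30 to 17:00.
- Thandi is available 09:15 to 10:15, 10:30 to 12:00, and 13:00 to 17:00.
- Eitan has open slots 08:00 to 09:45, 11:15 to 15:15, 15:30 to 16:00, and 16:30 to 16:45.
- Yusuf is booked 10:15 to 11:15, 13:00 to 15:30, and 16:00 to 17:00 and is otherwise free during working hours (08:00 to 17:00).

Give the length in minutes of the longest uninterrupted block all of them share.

30 minutes

Yusuf free within 08:00–17:00: 08:00–10:15, 11:15–13:00, 15:30–16:00.
Maya ∩ Rania: 08:00–08:45, 11:30–12:00, 12:15–12:30, 13:45–16:15.
Maya ∩ Rania ∩ Pablo: 11:30–12:00, 12:15–12:30, 13:45–16:15.
Maya ∩ Rania ∩ Pablo ∩ Thandi: 11:30–12:00, 13:45–16:15.
Maya ∩ Rania ∩ Pablo ∩ Thandi ∩ Eitan: 11:30–12:00, 13:45–15:15, 15:30–16:00.
Maya ∩ Rania ∩ Pablo ∩ Thandi ∩ Eitan ∩ Yusuf: 11:30–12:00, 15:30–16:00.
Common window lengths: 30, 30 min; longest is 30.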